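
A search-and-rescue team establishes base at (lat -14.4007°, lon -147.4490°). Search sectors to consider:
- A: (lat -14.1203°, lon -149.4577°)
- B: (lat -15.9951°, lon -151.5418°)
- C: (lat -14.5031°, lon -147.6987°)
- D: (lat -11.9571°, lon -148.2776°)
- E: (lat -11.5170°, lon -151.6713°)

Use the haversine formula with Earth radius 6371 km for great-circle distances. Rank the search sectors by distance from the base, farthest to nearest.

E, B, D, A, C

Computing each great-circle distance from (lat -14.4007°, lon -147.4490°):
E (lat -11.5170°, lon -151.6713°): 558.7 km
B (lat -15.9951°, lon -151.5418°): 473.6 km
D (lat -11.9571°, lon -148.2776°): 286.1 km
A (lat -14.1203°, lon -149.4577°): 218.7 km
C (lat -14.5031°, lon -147.6987°): 29.2 km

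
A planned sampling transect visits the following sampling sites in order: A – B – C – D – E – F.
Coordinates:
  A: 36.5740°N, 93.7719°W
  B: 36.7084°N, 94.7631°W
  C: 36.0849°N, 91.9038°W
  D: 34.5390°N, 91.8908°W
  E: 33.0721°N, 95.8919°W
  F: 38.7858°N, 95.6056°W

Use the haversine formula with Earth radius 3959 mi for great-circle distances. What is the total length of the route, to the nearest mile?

Leg distances:
A→B: 55.7 mi  (cumulative 55.7 mi)
B→C: 164.8 mi  (cumulative 220.5 mi)
C→D: 106.8 mi  (cumulative 327.3 mi)
D→E: 251.1 mi  (cumulative 578.4 mi)
E→F: 395.1 mi  (cumulative 973.5 mi)
Total route length ≈ 974 mi.

974 mi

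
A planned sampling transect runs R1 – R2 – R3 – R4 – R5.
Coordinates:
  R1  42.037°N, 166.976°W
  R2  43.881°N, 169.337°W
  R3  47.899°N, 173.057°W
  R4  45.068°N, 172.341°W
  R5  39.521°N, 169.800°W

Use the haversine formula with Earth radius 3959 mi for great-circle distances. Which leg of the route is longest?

Leg distances:
R1→R2: 174.6 mi
R2→R3: 330.2 mi
R3→R4: 198.6 mi
R4→R5: 404.6 mi
The longest leg is R4–R5 at 404.6 mi.

R4–R5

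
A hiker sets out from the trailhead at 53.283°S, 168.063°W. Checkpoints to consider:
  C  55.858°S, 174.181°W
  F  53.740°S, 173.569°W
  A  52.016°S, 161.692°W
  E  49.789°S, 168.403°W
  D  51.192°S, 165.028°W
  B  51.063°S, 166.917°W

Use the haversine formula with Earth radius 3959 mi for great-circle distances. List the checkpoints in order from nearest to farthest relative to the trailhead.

B, D, F, E, A, C

Distances from the trailhead:
B 51.063°S, 166.917°W: 160.9 mi
D 51.192°S, 165.028°W: 193.3 mi
F 53.740°S, 173.569°W: 228.4 mi
E 49.789°S, 168.403°W: 241.9 mi
A 52.016°S, 161.692°W: 280.9 mi
C 55.858°S, 174.181°W: 302.7 mi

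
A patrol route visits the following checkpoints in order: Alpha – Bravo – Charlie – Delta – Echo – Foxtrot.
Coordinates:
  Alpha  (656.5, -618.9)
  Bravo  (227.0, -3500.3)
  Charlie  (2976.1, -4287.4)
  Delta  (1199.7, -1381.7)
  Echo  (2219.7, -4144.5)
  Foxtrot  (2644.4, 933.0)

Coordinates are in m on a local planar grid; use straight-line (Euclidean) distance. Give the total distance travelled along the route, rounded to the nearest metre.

Leg distances:
Alpha→Bravo: 2913.2 m  (cumulative 2913.2 m)
Bravo→Charlie: 2859.6 m  (cumulative 5772.8 m)
Charlie→Delta: 3405.7 m  (cumulative 9178.5 m)
Delta→Echo: 2945.1 m  (cumulative 12123.6 m)
Echo→Foxtrot: 5095.2 m  (cumulative 17218.8 m)
Total route length ≈ 17219 m.

17219 m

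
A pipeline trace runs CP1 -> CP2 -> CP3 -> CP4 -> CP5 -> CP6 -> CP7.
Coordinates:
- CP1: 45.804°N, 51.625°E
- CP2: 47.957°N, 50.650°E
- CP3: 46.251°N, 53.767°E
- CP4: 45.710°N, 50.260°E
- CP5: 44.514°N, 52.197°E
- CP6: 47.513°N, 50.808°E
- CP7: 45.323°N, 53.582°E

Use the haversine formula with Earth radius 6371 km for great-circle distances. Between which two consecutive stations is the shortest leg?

Leg distances:
CP1→CP2: 250.6 km
CP2→CP3: 302.7 km
CP3→CP4: 277.6 km
CP4→CP5: 202.0 km
CP5→CP6: 350.3 km
CP6→CP7: 323.2 km
The shortest leg is CP4–CP5 at 202.0 km.

CP4–CP5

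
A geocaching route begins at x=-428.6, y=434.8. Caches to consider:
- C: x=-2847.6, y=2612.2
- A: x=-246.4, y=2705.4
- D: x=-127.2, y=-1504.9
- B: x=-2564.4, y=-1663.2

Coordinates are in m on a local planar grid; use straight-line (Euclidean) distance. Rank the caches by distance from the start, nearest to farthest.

Distance from the start at x=-428.6, y=434.8 to each:
D x=-127.2, y=-1504.9: 1963.0 m
A x=-246.4, y=2705.4: 2277.9 m
B x=-2564.4, y=-1663.2: 2993.9 m
C x=-2847.6, y=2612.2: 3254.6 m

D, A, B, C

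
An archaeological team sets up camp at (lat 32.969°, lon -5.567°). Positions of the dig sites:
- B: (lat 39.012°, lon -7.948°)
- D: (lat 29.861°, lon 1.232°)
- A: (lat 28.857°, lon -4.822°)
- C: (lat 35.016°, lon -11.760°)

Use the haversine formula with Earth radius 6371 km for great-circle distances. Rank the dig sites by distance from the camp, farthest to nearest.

D, B, C, A

Computing each great-circle distance from (lat 32.969°, lon -5.567°):
D (lat 29.861°, lon 1.232°): 731.7 km
B (lat 39.012°, lon -7.948°): 705.2 km
C (lat 35.016°, lon -11.760°): 614.5 km
A (lat 28.857°, lon -4.822°): 462.7 km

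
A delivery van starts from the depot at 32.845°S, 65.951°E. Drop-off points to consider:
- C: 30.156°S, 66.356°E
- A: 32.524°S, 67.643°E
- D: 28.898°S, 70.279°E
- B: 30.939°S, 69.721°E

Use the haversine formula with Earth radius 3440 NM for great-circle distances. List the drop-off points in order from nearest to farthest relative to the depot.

A, C, B, D

Distances from the depot:
A 32.524°S, 67.643°E: 87.6 NM
C 30.156°S, 66.356°E: 162.8 NM
B 30.939°S, 69.721°E: 223.6 NM
D 28.898°S, 70.279°E: 325.4 NM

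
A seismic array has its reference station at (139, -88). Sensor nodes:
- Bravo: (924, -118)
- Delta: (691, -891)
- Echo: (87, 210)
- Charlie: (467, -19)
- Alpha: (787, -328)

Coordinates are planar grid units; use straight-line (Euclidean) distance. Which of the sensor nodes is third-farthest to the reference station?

Alpha

Distances from the reference station ((139, -88)):
Delta: 974.4
Bravo: 785.6
Alpha: 691.0
Charlie: 335.2
Echo: 302.5
The third-farthest is Alpha at 691.0.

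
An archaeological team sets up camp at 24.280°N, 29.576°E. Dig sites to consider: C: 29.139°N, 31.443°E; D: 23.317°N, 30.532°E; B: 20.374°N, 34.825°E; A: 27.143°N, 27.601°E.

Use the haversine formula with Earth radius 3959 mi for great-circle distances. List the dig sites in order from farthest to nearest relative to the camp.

B, C, A, D

Distances from the camp:
B 20.374°N, 34.825°E: 430.5 mi
C 29.139°N, 31.443°E: 355.0 mi
A 27.143°N, 27.601°E: 232.9 mi
D 23.317°N, 30.532°E: 89.9 mi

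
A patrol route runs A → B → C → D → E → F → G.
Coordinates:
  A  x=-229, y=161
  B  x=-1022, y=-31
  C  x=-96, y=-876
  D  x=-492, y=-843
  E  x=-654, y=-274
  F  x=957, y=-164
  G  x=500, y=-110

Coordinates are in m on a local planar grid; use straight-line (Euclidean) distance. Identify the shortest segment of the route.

Leg distances:
A→B: 815.9 m
B→C: 1253.6 m
C→D: 397.4 m
D→E: 591.6 m
E→F: 1614.8 m
F→G: 460.2 m
The shortest leg is C–D at 397.4 m.

C–D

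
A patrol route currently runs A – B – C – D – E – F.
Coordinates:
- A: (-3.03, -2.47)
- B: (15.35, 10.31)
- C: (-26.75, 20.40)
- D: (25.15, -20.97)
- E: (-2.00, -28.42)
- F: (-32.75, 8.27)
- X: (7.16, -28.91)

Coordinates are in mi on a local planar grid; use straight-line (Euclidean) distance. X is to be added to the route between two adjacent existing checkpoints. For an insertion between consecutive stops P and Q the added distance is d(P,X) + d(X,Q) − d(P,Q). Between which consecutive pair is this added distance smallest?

between D and E

Added distance for inserting X between each consecutive pair:
A–B: 46.0 mi
B–C: 56.6 mi
C–D: 13.1 mi
D–E: 0.7 mi
E–F: 15.8 mi
Smallest added distance is 0.7 mi, inserting between D and E.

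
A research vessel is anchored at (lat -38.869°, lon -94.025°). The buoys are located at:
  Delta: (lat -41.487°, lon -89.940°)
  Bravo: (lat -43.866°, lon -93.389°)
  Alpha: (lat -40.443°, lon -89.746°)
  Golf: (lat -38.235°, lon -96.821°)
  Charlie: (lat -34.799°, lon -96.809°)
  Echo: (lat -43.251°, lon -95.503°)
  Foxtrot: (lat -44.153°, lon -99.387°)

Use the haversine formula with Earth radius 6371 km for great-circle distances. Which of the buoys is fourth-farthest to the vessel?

Distance to each, sorted:
Foxtrot: 737.6 km
Bravo: 558.2 km
Charlie: 515.9 km
Echo: 502.7 km
Delta: 452.9 km
Alpha: 405.9 km
Golf: 253.1 km
The fourth-farthest is Echo at 502.7 km.

Echo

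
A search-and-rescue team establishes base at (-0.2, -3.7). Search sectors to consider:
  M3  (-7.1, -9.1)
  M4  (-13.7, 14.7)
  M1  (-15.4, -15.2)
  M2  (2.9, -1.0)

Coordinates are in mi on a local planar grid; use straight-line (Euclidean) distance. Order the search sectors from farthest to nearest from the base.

Distance from the base at (-0.2, -3.7) to each:
M4 (-13.7, 14.7): 22.8 mi
M1 (-15.4, -15.2): 19.1 mi
M3 (-7.1, -9.1): 8.8 mi
M2 (2.9, -1.0): 4.1 mi

M4, M1, M3, M2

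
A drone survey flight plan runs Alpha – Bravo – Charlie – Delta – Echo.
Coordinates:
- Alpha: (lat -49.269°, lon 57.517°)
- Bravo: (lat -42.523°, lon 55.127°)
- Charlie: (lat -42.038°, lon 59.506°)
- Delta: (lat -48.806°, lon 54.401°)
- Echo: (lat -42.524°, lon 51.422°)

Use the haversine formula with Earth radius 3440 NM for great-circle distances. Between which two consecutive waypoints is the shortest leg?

Bravo–Charlie

Leg distances:
Alpha→Bravo: 417.1 NM
Bravo→Charlie: 196.7 NM
Charlie→Delta: 459.5 NM
Delta→Echo: 397.3 NM
The shortest leg is Bravo–Charlie at 196.7 NM.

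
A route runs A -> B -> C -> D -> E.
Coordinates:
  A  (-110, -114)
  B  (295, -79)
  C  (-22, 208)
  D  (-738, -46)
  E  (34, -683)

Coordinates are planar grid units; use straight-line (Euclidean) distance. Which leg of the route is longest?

D–E

Leg distances:
A→B: 406.5
B→C: 427.6
C→D: 759.7
D→E: 1000.9
The longest leg is D–E at 1000.9.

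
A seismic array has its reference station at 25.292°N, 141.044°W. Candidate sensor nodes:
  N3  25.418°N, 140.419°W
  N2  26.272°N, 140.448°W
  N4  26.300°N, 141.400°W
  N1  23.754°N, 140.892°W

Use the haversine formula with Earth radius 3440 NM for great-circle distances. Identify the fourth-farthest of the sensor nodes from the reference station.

N3

Distances from the reference station (25.292°N, 141.044°W):
N1: 92.7 NM
N2: 67.1 NM
N4: 63.5 NM
N3: 34.7 NM
The fourth-farthest is N3 at 34.7 NM.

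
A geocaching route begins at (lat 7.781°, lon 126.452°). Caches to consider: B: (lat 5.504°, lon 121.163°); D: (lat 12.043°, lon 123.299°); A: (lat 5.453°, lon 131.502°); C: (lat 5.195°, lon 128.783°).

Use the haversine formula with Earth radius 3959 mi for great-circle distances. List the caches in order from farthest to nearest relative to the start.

Distances from the start:
B (lat 5.504°, lon 121.163°): 395.6 mi
A (lat 5.453°, lon 131.502°): 382.1 mi
D (lat 12.043°, lon 123.299°): 364.4 mi
C (lat 5.195°, lon 128.783°): 239.9 mi

B, A, D, C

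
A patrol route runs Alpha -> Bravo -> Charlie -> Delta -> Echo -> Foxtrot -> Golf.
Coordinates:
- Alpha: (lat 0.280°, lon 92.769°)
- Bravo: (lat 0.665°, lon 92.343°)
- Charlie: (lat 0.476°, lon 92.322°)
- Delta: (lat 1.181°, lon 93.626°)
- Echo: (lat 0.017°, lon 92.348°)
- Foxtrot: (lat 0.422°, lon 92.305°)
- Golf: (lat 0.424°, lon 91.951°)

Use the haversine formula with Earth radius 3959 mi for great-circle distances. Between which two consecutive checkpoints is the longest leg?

Leg distances:
Alpha→Bravo: 39.7 mi
Bravo→Charlie: 13.1 mi
Charlie→Delta: 102.4 mi
Delta→Echo: 119.4 mi
Echo→Foxtrot: 28.1 mi
Foxtrot→Golf: 24.5 mi
The longest leg is Delta–Echo at 119.4 mi.

Delta–Echo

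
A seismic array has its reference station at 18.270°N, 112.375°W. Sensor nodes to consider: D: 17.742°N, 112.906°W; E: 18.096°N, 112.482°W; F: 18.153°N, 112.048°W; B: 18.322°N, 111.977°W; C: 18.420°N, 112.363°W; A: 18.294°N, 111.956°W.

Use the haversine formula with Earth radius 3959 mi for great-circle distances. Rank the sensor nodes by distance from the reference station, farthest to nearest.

Computing each great-circle distance from 18.270°N, 112.375°W:
D 17.742°N, 112.906°W: 50.5 mi
A 18.294°N, 111.956°W: 27.5 mi
B 18.322°N, 111.977°W: 26.4 mi
F 18.153°N, 112.048°W: 22.9 mi
E 18.096°N, 112.482°W: 13.9 mi
C 18.420°N, 112.363°W: 10.4 mi

D, A, B, F, E, C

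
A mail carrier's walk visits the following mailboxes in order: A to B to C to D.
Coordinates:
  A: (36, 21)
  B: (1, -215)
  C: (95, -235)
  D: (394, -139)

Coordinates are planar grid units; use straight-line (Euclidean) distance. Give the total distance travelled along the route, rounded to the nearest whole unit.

Leg distances:
A→B: 238.6  (cumulative 238.6)
B→C: 96.1  (cumulative 334.7)
C→D: 314.0  (cumulative 648.7)
Total route length ≈ 649.

649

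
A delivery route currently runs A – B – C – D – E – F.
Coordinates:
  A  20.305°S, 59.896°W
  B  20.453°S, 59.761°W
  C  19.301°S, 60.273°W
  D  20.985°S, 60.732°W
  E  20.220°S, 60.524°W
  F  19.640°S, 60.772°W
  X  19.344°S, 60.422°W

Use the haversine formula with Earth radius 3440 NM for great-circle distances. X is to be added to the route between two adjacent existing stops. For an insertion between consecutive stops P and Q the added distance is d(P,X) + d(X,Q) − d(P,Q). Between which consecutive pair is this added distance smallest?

Added distance for inserting X between each consecutive pair:
A–B: 129.5 NM
B–C: 10.2 NM
C–D: 4.5 NM
D–E: 105.6 NM
E–F: 42.0 NM
Smallest added distance is 4.5 NM, inserting between C and D.

between C and D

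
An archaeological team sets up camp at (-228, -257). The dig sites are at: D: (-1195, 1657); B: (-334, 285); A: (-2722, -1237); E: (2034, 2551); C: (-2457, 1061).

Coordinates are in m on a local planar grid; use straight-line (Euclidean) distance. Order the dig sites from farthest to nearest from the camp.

E, A, C, D, B

Distances from the camp:
E (2034, 2551): 3605.8 m
A (-2722, -1237): 2679.6 m
C (-2457, 1061): 2589.5 m
D (-1195, 1657): 2144.4 m
B (-334, 285): 552.3 m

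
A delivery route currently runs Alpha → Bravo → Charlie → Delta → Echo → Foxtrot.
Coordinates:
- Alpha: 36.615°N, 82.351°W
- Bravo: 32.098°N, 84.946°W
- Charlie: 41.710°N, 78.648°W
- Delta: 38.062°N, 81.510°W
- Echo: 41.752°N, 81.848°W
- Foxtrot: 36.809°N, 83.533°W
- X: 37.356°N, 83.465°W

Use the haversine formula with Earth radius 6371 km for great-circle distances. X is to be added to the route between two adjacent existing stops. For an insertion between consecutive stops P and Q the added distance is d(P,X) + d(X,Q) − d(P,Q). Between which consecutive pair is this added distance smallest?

Added distance for inserting X between each consecutive pair:
Alpha–Bravo: 173.0 km
Bravo–Charlie: 30.6 km
Charlie–Delta: 351.9 km
Delta–Echo: 285.8 km
Echo–Foxtrot: 0.8 km
Smallest added distance is 0.8 km, inserting between Echo and Foxtrot.

between Echo and Foxtrot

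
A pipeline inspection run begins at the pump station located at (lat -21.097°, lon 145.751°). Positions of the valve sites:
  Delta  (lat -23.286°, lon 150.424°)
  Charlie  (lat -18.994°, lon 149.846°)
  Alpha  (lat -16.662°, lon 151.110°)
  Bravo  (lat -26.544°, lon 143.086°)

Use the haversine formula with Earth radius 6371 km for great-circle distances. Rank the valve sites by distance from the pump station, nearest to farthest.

Charlie, Delta, Bravo, Alpha

Distances from the pump station:
Charlie (lat -18.994°, lon 149.846°): 487.5 km
Delta (lat -23.286°, lon 150.424°): 539.1 km
Bravo (lat -26.544°, lon 143.086°): 663.5 km
Alpha (lat -16.662°, lon 151.110°): 748.9 km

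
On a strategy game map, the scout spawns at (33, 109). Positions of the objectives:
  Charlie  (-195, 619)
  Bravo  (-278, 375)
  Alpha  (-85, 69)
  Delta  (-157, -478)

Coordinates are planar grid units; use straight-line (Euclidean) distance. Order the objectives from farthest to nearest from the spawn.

Computing each straight-line distance from (33, 109):
Delta (-157, -478): 617.0
Charlie (-195, 619): 558.6
Bravo (-278, 375): 409.2
Alpha (-85, 69): 124.6

Delta, Charlie, Bravo, Alpha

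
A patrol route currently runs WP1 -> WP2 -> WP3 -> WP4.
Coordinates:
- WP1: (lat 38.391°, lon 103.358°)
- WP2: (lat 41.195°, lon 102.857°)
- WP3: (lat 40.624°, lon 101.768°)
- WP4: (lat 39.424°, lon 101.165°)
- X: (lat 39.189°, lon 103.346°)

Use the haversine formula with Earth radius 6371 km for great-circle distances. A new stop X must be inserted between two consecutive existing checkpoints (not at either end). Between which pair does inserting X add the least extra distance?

Added distance for inserting X between each consecutive pair:
WP1–WP2: 0.9 km
WP2–WP3: 324.3 km
WP3–WP4: 255.2 km
Smallest added distance is 0.9 km, inserting between WP1 and WP2.

between WP1 and WP2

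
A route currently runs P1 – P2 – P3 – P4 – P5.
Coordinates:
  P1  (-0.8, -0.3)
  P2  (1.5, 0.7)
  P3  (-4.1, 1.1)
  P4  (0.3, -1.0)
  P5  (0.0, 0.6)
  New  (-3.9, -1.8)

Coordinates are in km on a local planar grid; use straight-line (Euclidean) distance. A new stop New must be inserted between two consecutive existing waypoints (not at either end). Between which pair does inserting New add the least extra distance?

Added distance for inserting New between each consecutive pair:
P1–P2: 6.9 km
P2–P3: 3.2 km
P3–P4: 2.3 km
P4–P5: 7.2 km
Smallest added distance is 2.3 km, inserting between P3 and P4.

between P3 and P4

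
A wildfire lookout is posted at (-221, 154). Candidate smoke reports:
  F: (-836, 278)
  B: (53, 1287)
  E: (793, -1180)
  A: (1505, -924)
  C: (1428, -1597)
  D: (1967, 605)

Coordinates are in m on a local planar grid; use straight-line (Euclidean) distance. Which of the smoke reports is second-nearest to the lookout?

Distance to each, sorted:
F: 627.4 m
B: 1165.7 m
E: 1675.6 m
A: 2035.0 m
D: 2234.0 m
C: 2405.2 m
The second-nearest is B at 1165.7 m.

B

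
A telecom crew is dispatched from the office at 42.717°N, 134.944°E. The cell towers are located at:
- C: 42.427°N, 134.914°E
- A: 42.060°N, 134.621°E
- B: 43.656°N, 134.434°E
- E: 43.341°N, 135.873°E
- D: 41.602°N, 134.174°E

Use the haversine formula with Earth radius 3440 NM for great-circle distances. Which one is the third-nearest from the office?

Distances from the office (42.717°N, 134.944°E):
C: 17.5 NM
A: 42.0 NM
E: 55.4 NM
B: 60.6 NM
D: 75.2 NM
The third-nearest is E at 55.4 NM.

E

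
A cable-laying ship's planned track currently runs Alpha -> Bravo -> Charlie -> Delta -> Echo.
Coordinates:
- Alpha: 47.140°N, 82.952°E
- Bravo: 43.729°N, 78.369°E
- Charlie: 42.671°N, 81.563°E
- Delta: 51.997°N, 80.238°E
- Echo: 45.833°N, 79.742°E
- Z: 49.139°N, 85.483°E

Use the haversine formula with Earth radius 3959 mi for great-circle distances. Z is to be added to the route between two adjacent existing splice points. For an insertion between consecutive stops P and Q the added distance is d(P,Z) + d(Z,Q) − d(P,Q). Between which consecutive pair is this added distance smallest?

between Charlie and Delta

Added distance for inserting Z between each consecutive pair:
Alpha–Bravo: 361.0 mi
Bravo–Charlie: 812.2 mi
Charlie–Delta: 140.7 mi
Delta–Echo: 228.7 mi
Smallest added distance is 140.7 mi, inserting between Charlie and Delta.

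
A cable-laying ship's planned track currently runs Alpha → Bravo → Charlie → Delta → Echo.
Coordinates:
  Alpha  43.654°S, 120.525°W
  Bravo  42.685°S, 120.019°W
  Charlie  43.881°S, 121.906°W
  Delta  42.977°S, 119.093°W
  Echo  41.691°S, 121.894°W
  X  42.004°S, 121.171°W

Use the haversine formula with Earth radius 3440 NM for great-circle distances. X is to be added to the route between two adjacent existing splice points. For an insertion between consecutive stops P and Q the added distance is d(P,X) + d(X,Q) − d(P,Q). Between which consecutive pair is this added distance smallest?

between Delta and Echo

Added distance for inserting X between each consecutive pair:
Alpha–Bravo: 106.3 NM
Bravo–Charlie: 73.3 NM
Charlie–Delta: 92.1 NM
Delta–Echo: 0.0 NM
Smallest added distance is 0.0 NM, inserting between Delta and Echo.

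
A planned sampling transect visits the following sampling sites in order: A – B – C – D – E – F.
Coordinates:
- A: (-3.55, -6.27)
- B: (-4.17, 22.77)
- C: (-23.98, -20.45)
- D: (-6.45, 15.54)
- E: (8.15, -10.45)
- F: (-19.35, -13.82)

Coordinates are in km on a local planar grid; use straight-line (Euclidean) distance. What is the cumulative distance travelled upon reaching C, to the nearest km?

77 km

Leg distances:
A→B: 29.0 km  (cumulative 29.0 km)
B→C: 47.5 km  (cumulative 76.6 km)
Cumulative distance at C ≈ 77 km.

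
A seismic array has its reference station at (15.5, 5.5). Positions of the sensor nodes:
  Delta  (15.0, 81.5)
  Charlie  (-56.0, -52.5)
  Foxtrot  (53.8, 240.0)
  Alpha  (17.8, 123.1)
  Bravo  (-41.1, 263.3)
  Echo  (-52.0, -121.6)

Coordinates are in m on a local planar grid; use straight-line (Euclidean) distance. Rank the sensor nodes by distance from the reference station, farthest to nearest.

Bravo, Foxtrot, Echo, Alpha, Charlie, Delta

Computing each straight-line distance from (15.5, 5.5):
Bravo (-41.1, 263.3): 263.9 m
Foxtrot (53.8, 240.0): 237.6 m
Echo (-52.0, -121.6): 143.9 m
Alpha (17.8, 123.1): 117.6 m
Charlie (-56.0, -52.5): 92.1 m
Delta (15.0, 81.5): 76.0 m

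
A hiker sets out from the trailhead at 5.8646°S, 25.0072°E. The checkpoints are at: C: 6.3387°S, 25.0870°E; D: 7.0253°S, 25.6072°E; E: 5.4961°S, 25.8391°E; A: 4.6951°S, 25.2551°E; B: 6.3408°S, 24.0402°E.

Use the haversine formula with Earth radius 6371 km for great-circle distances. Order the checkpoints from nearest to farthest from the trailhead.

C, E, B, A, D

Distances from the trailhead:
C 6.3387°S, 25.0870°E: 53.5 km
E 5.4961°S, 25.8391°E: 100.8 km
B 6.3408°S, 24.0402°E: 119.3 km
A 4.6951°S, 25.2551°E: 132.9 km
D 7.0253°S, 25.6072°E: 145.1 km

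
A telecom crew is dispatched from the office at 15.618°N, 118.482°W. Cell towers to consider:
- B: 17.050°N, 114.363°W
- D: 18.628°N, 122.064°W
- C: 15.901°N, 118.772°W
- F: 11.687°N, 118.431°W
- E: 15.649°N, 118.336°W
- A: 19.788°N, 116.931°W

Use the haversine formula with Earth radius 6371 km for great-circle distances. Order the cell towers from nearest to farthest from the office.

E, C, F, B, A, D

Distances from the office:
E 15.649°N, 118.336°W: 16.0 km
C 15.901°N, 118.772°W: 44.2 km
F 11.687°N, 118.431°W: 437.1 km
B 17.050°N, 114.363°W: 467.5 km
A 19.788°N, 116.931°W: 491.9 km
D 18.628°N, 122.064°W: 506.8 km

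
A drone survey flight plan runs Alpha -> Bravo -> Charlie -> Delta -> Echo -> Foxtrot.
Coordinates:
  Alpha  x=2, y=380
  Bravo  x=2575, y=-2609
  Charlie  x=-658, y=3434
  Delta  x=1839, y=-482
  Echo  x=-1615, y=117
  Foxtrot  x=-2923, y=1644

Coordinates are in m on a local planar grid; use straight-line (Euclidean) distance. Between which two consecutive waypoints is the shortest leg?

Echo–Foxtrot

Leg distances:
Alpha→Bravo: 3943.9 m
Bravo→Charlie: 6853.5 m
Charlie→Delta: 4644.4 m
Delta→Echo: 3505.6 m
Echo→Foxtrot: 2010.6 m
The shortest leg is Echo–Foxtrot at 2010.6 m.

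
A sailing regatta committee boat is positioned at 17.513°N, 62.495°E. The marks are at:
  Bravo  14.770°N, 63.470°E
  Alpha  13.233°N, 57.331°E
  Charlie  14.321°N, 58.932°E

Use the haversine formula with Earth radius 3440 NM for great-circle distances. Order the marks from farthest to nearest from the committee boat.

Alpha, Charlie, Bravo

Distances from the committee boat:
Alpha 13.233°N, 57.331°E: 394.1 NM
Charlie 14.321°N, 58.932°E: 281.1 NM
Bravo 14.770°N, 63.470°E: 174.0 NM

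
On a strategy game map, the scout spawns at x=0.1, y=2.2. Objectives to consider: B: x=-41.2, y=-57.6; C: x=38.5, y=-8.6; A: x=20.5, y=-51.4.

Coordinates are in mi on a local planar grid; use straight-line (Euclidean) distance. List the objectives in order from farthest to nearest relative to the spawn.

Computing each straight-line distance from x=0.1, y=2.2:
B x=-41.2, y=-57.6: 72.7 mi
A x=20.5, y=-51.4: 57.4 mi
C x=38.5, y=-8.6: 39.9 mi

B, A, C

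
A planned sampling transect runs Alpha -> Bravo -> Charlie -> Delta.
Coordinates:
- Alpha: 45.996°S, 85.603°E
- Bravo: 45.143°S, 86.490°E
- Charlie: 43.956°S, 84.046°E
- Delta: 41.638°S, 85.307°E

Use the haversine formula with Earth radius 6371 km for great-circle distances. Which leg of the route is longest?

Leg distances:
Alpha→Bravo: 117.3 km
Bravo→Charlie: 234.4 km
Charlie→Delta: 277.5 km
The longest leg is Charlie–Delta at 277.5 km.

Charlie–Delta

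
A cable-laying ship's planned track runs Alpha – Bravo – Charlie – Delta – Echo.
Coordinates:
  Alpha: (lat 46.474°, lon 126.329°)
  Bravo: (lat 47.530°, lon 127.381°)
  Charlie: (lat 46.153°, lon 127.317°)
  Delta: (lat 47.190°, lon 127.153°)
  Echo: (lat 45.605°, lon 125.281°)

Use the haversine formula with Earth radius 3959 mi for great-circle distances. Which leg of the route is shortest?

Leg distances:
Alpha→Bravo: 88.2 mi
Bravo→Charlie: 95.2 mi
Charlie→Delta: 72.1 mi
Delta→Echo: 141.2 mi
The shortest leg is Charlie–Delta at 72.1 mi.

Charlie–Delta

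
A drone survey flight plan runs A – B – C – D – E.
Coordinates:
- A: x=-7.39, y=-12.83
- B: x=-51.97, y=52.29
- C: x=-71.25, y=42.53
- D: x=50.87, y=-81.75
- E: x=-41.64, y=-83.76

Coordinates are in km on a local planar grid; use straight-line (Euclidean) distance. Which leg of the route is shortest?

Leg distances:
A→B: 78.9 km
B→C: 21.6 km
C→D: 174.2 km
D→E: 92.5 km
The shortest leg is B–C at 21.6 km.

B–C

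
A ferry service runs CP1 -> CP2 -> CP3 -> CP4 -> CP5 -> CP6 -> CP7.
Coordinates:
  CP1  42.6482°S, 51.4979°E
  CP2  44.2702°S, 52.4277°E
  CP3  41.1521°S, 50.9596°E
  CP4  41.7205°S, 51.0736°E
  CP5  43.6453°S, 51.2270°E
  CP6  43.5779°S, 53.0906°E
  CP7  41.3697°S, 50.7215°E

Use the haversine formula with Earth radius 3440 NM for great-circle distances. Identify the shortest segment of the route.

CP3–CP4

Leg distances:
CP1→CP2: 105.5 NM
CP2→CP3: 198.1 NM
CP3→CP4: 34.5 NM
CP4→CP5: 115.8 NM
CP5→CP6: 81.1 NM
CP6→CP7: 169.1 NM
The shortest leg is CP3–CP4 at 34.5 NM.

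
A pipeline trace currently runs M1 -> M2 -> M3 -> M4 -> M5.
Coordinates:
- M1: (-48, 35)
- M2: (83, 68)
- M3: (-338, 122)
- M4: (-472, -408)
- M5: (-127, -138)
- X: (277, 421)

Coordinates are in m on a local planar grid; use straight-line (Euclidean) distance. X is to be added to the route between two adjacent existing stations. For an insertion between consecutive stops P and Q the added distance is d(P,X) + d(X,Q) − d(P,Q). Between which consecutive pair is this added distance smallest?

Added distance for inserting X between each consecutive pair:
M1–M2: 772.3 m
M2–M3: 662.2 m
M3–M4: 1254.4 m
M4–M5: 1368.9 m
Smallest added distance is 662.2 m, inserting between M2 and M3.

between M2 and M3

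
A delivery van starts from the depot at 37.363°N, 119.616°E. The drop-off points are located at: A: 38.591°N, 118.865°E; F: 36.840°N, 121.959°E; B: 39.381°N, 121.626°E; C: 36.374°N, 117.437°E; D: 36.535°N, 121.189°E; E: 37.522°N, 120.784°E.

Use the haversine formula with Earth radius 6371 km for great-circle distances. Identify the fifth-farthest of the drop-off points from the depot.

Distance to each, sorted:
B: 284.7 km
C: 222.9 km
F: 215.8 km
D: 167.4 km
A: 151.6 km
E: 104.6 km
The fifth-farthest is A at 151.6 km.

A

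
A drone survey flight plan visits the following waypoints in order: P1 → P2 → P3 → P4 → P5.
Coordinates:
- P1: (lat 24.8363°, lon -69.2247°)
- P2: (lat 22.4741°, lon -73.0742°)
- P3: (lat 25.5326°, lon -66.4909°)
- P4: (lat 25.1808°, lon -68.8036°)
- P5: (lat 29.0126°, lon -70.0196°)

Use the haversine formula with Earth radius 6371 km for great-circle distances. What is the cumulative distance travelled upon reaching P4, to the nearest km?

Leg distances:
P1→P2: 471.9 km  (cumulative 471.9 km)
P2→P3: 750.1 km  (cumulative 1222.0 km)
P3→P4: 235.7 km  (cumulative 1457.6 km)
Cumulative distance at P4 ≈ 1458 km.

1458 km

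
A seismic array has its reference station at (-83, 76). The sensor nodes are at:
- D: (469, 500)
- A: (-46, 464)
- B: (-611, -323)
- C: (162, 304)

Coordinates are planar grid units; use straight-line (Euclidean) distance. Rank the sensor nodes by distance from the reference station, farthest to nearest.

D, B, A, C

Distances from the reference station:
D (469, 500): 696.0
B (-611, -323): 661.8
A (-46, 464): 389.8
C (162, 304): 334.7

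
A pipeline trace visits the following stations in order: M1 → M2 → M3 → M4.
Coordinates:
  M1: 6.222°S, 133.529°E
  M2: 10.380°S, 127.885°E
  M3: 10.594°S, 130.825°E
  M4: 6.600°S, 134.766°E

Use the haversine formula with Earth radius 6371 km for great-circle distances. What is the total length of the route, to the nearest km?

Leg distances:
M1→M2: 774.1 km  (cumulative 774.1 km)
M2→M3: 322.3 km  (cumulative 1096.4 km)
M3→M4: 620.4 km  (cumulative 1716.8 km)
Total route length ≈ 1717 km.

1717 km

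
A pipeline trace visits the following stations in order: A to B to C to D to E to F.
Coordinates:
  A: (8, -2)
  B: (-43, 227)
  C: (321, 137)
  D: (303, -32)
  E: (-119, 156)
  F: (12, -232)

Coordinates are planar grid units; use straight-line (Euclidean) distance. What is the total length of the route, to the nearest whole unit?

1651

Leg distances:
A→B: 234.6  (cumulative 234.6)
B→C: 375.0  (cumulative 609.6)
C→D: 170.0  (cumulative 779.5)
D→E: 462.0  (cumulative 1241.5)
E→F: 409.5  (cumulative 1651.0)
Total route length ≈ 1651.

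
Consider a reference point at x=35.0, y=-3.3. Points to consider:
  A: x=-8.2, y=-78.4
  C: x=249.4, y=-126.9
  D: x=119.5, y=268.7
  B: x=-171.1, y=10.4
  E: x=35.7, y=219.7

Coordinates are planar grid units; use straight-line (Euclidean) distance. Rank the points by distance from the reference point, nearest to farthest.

Distance from the reference point at x=35.0, y=-3.3 to each:
A x=-8.2, y=-78.4: 86.6
B x=-171.1, y=10.4: 206.6
E x=35.7, y=219.7: 223.0
C x=249.4, y=-126.9: 247.5
D x=119.5, y=268.7: 284.8

A, B, E, C, D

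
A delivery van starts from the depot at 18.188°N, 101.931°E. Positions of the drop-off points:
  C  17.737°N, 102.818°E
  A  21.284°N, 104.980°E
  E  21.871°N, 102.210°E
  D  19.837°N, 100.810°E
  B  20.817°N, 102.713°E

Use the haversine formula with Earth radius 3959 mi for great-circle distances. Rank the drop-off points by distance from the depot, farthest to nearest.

A, E, B, D, C

Distance from the depot at 18.188°N, 101.931°E to each:
A 21.284°N, 104.980°E: 291.7 mi
E 21.871°N, 102.210°E: 255.1 mi
B 20.817°N, 102.713°E: 188.7 mi
D 19.837°N, 100.810°E: 135.4 mi
C 17.737°N, 102.818°E: 66.1 mi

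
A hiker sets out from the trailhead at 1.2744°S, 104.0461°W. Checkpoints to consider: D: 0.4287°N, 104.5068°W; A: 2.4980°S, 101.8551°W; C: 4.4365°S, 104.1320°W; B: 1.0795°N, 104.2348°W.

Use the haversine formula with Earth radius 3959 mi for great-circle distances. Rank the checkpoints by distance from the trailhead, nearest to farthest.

D, B, A, C

Computing each great-circle distance from 1.2744°S, 104.0461°W:
D 0.4287°N, 104.5068°W: 121.9 mi
B 1.0795°N, 104.2348°W: 163.2 mi
A 2.4980°S, 101.8551°W: 173.3 mi
C 4.4365°S, 104.1320°W: 218.6 mi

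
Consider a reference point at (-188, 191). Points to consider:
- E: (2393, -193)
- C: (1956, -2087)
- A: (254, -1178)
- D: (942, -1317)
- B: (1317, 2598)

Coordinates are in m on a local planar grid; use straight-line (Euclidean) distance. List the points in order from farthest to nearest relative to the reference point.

C, B, E, D, A

Computing each straight-line distance from (-188, 191):
C (1956, -2087): 3128.3 m
B (1317, 2598): 2838.8 m
E (2393, -193): 2609.4 m
D (942, -1317): 1884.4 m
A (254, -1178): 1438.6 m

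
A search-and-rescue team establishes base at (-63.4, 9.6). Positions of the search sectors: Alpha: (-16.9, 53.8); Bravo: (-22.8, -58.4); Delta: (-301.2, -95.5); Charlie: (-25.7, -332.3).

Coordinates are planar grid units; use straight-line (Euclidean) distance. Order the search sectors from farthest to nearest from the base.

Charlie, Delta, Bravo, Alpha

Computing each straight-line distance from (-63.4, 9.6):
Charlie (-25.7, -332.3): 344.0
Delta (-301.2, -95.5): 260.0
Bravo (-22.8, -58.4): 79.2
Alpha (-16.9, 53.8): 64.2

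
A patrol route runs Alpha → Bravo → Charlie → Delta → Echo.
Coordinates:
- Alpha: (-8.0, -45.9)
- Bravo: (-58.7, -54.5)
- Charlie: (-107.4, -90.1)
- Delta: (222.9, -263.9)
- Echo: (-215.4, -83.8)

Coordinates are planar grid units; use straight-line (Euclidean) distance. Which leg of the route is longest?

Delta–Echo

Leg distances:
Alpha→Bravo: 51.4
Bravo→Charlie: 60.3
Charlie→Delta: 373.2
Delta→Echo: 473.9
The longest leg is Delta–Echo at 473.9.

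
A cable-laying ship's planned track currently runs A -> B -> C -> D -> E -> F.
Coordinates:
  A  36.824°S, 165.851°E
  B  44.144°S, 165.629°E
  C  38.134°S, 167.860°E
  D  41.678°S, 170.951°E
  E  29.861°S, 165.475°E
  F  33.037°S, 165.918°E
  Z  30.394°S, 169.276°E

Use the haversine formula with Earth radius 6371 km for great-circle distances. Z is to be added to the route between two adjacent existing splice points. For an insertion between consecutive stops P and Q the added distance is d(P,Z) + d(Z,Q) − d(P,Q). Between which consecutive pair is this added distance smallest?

Added distance for inserting Z between each consecutive pair:
A–B: 1530.0 km
B–C: 1738.7 km
C–D: 1660.0 km
D–E: 231.0 km
E–F: 447.3 km
Smallest added distance is 231.0 km, inserting between D and E.

between D and E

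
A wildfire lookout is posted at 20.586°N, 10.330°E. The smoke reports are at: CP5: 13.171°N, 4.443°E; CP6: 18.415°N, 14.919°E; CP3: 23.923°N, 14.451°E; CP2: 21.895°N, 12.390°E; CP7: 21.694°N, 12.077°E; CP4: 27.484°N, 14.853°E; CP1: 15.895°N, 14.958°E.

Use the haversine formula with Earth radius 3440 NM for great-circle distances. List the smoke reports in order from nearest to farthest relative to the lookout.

CP7, CP2, CP6, CP3, CP1, CP4, CP5

Distance from the lookout at 20.586°N, 10.330°E to each:
CP7 21.694°N, 12.077°E: 118.3 NM
CP2 21.895°N, 12.390°E: 139.5 NM
CP6 18.415°N, 14.919°E: 290.6 NM
CP3 23.923°N, 14.451°E: 304.2 NM
CP1 15.895°N, 14.958°E: 385.9 NM
CP4 27.484°N, 14.853°E: 482.6 NM
CP5 13.171°N, 4.443°E: 558.9 NM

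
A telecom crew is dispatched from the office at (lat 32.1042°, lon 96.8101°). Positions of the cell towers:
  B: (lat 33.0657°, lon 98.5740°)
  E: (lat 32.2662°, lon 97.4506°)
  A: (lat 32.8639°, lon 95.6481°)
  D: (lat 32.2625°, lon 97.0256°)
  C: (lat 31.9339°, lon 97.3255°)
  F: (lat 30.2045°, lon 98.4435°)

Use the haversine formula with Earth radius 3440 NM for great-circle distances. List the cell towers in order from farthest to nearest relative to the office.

Distances from the office:
F (lat 30.2045°, lon 98.4435°): 141.6 NM
B (lat 33.0657°, lon 98.5740°): 106.3 NM
A (lat 32.8639°, lon 95.6481°): 74.5 NM
E (lat 32.2662°, lon 97.4506°): 34.0 NM
C (lat 31.9339°, lon 97.3255°): 28.2 NM
D (lat 32.2625°, lon 97.0256°): 14.5 NM

F, B, A, E, C, D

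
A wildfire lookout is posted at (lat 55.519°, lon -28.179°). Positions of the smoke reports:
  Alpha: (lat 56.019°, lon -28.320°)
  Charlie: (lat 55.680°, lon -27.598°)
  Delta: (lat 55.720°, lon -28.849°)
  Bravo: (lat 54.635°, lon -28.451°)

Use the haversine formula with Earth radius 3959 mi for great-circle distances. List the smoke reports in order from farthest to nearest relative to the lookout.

Computing each great-circle distance from (lat 55.519°, lon -28.179°):
Bravo (lat 54.635°, lon -28.451°): 62.0 mi
Alpha (lat 56.019°, lon -28.320°): 35.0 mi
Delta (lat 55.720°, lon -28.849°): 29.6 mi
Charlie (lat 55.680°, lon -27.598°): 25.3 mi

Bravo, Alpha, Delta, Charlie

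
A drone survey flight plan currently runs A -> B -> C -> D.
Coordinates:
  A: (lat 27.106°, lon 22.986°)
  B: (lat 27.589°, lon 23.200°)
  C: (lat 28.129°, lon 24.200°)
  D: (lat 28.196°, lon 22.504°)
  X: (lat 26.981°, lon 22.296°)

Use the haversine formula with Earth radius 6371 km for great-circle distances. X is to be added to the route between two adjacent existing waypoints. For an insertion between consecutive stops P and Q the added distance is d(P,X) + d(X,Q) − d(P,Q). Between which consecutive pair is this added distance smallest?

between A and B

Added distance for inserting X between each consecutive pair:
A–B: 124.1 km
B–C: 223.8 km
C–D: 197.2 km
Smallest added distance is 124.1 km, inserting between A and B.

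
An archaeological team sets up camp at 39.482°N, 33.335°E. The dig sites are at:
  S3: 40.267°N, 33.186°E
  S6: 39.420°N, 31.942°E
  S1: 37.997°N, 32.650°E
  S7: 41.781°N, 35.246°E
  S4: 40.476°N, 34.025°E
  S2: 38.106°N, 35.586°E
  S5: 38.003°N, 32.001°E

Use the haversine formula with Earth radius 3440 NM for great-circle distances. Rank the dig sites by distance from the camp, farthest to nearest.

Distance from the camp at 39.482°N, 33.335°E to each:
S7 41.781°N, 35.246°E: 163.2 NM
S2 38.106°N, 35.586°E: 133.9 NM
S5 38.003°N, 32.001°E: 108.6 NM
S1 37.997°N, 32.650°E: 94.8 NM
S4 40.476°N, 34.025°E: 67.6 NM
S6 39.420°N, 31.942°E: 64.7 NM
S3 40.267°N, 33.186°E: 47.6 NM

S7, S2, S5, S1, S4, S6, S3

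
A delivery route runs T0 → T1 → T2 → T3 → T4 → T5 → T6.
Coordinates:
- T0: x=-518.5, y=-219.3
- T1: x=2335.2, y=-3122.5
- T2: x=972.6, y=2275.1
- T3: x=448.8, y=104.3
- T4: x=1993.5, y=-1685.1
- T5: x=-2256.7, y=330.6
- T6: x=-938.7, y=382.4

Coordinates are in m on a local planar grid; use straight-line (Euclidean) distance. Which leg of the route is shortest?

T5–T6

Leg distances:
T0→T1: 4070.9 m
T1→T2: 5566.9 m
T2→T3: 2233.1 m
T3→T4: 2363.9 m
T4→T5: 4704.0 m
T5→T6: 1319.0 m
The shortest leg is T5–T6 at 1319.0 m.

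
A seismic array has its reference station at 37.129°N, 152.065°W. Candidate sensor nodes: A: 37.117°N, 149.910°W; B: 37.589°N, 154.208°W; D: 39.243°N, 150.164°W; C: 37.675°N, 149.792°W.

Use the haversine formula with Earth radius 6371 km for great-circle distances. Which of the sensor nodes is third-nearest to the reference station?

Distance to each, sorted:
A: 191.1 km
B: 196.2 km
C: 209.8 km
D: 287.8 km
The third-nearest is C at 209.8 km.

C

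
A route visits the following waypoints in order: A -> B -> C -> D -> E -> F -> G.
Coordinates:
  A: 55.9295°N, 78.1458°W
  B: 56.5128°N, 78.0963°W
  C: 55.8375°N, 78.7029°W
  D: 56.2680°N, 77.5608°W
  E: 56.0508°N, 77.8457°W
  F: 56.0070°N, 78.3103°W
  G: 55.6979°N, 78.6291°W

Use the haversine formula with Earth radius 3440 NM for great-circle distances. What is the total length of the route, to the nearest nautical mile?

180 NM

Leg distances:
A→B: 35.1 NM  (cumulative 35.1 NM)
B→C: 45.3 NM  (cumulative 80.4 NM)
C→D: 46.2 NM  (cumulative 126.6 NM)
D→E: 16.1 NM  (cumulative 142.7 NM)
E→F: 15.8 NM  (cumulative 158.5 NM)
F→G: 21.4 NM  (cumulative 180.0 NM)
Total route length ≈ 180 NM.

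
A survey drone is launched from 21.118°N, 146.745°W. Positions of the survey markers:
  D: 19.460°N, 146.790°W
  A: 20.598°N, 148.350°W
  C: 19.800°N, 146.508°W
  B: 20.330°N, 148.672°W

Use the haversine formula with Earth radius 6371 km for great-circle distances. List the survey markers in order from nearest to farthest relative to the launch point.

Computing each great-circle distance from 21.118°N, 146.745°W:
C 19.800°N, 146.508°W: 148.6 km
A 20.598°N, 148.350°W: 176.5 km
D 19.460°N, 146.790°W: 184.4 km
B 20.330°N, 148.672°W: 218.7 km

C, A, D, B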